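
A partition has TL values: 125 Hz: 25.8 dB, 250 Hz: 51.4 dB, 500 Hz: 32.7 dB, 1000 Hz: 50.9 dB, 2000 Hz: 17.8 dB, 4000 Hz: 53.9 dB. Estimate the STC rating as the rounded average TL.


Given TL values at each frequency:
  125 Hz: 25.8 dB
  250 Hz: 51.4 dB
  500 Hz: 32.7 dB
  1000 Hz: 50.9 dB
  2000 Hz: 17.8 dB
  4000 Hz: 53.9 dB
Formula: STC ~ round(average of TL values)
Sum = 25.8 + 51.4 + 32.7 + 50.9 + 17.8 + 53.9 = 232.5
Average = 232.5 / 6 = 38.75
Rounded: 39

39


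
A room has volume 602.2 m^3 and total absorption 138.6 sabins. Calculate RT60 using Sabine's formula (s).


Given values:
  V = 602.2 m^3
  A = 138.6 sabins
Formula: RT60 = 0.161 * V / A
Numerator: 0.161 * 602.2 = 96.9542
RT60 = 96.9542 / 138.6 = 0.7

0.7 s


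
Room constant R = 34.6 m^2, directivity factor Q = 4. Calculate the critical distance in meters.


Given values:
  R = 34.6 m^2, Q = 4
Formula: d_c = 0.141 * sqrt(Q * R)
Compute Q * R = 4 * 34.6 = 138.4
Compute sqrt(138.4) = 11.7644
d_c = 0.141 * 11.7644 = 1.659

1.659 m


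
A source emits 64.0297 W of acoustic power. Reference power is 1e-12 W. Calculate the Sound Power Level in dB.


Given values:
  W = 64.0297 W
  W_ref = 1e-12 W
Formula: SWL = 10 * log10(W / W_ref)
Compute ratio: W / W_ref = 64029700000000
Compute log10: log10(64029700000000) = 13.806381
Multiply: SWL = 10 * 13.806381 = 138.06

138.06 dB


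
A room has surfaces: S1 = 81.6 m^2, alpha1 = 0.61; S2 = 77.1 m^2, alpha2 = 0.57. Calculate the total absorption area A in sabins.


Given surfaces:
  Surface 1: 81.6 * 0.61 = 49.776
  Surface 2: 77.1 * 0.57 = 43.947
Formula: A = sum(Si * alpha_i)
A = 49.776 + 43.947
A = 93.72

93.72 sabins


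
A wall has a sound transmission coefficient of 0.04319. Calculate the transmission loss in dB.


Given values:
  tau = 0.04319
Formula: TL = 10 * log10(1 / tau)
Compute 1 / tau = 1 / 0.04319 = 23.1535
Compute log10(23.1535) = 1.364617
TL = 10 * 1.364617 = 13.65

13.65 dB


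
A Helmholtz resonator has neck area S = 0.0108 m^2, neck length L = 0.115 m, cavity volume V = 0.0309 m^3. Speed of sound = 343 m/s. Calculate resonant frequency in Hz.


Given values:
  S = 0.0108 m^2, L = 0.115 m, V = 0.0309 m^3, c = 343 m/s
Formula: f = (c / (2*pi)) * sqrt(S / (V * L))
Compute V * L = 0.0309 * 0.115 = 0.0035535
Compute S / (V * L) = 0.0108 / 0.0035535 = 3.0393
Compute sqrt(3.0393) = 1.743359
Compute c / (2*pi) = 343 / 6.283185 = 54.590148
f = 54.590148 * 1.743359 = 95.17

95.17 Hz


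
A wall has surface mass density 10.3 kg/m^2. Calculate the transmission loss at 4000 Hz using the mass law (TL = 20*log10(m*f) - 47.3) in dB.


Given values:
  m = 10.3 kg/m^2, f = 4000 Hz
Formula: TL = 20 * log10(m * f) - 47.3
Compute m * f = 10.3 * 4000 = 41200.0
Compute log10(41200.0) = 4.614897
Compute 20 * 4.614897 = 92.2979
TL = 92.2979 - 47.3 = 45.0

45.0 dB


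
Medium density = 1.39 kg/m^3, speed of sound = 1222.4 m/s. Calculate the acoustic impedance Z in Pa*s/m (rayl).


Given values:
  rho = 1.39 kg/m^3
  c = 1222.4 m/s
Formula: Z = rho * c
Z = 1.39 * 1222.4
Z = 1699.14

1699.14 rayl


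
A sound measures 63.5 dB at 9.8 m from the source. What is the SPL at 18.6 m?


Given values:
  SPL1 = 63.5 dB, r1 = 9.8 m, r2 = 18.6 m
Formula: SPL2 = SPL1 - 20 * log10(r2 / r1)
Compute ratio: r2 / r1 = 18.6 / 9.8 = 1.898
Compute log10: log10(1.898) = 0.278296
Compute drop: 20 * 0.278296 = 5.5659
SPL2 = 63.5 - 5.5659 = 57.93

57.93 dB


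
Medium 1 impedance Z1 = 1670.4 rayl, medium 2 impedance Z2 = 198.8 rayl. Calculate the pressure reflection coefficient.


Given values:
  Z1 = 1670.4 rayl, Z2 = 198.8 rayl
Formula: R = (Z2 - Z1) / (Z2 + Z1)
Numerator: Z2 - Z1 = 198.8 - 1670.4 = -1471.6
Denominator: Z2 + Z1 = 198.8 + 1670.4 = 1869.2
R = -1471.6 / 1869.2 = -0.7873

-0.7873


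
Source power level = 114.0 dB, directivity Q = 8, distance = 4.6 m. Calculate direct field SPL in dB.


Given values:
  Lw = 114.0 dB, Q = 8, r = 4.6 m
Formula: SPL = Lw + 10 * log10(Q / (4 * pi * r^2))
Compute 4 * pi * r^2 = 4 * pi * 4.6^2 = 265.9044
Compute Q / denom = 8 / 265.9044 = 0.030086
Compute 10 * log10(0.030086) = -15.2164
SPL = 114.0 + (-15.2164) = 98.78

98.78 dB


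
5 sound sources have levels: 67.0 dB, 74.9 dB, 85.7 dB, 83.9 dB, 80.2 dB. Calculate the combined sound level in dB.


Formula: L_total = 10 * log10( sum(10^(Li/10)) )
  Source 1: 10^(67.0/10) = 5011872.3363
  Source 2: 10^(74.9/10) = 30902954.3251
  Source 3: 10^(85.7/10) = 371535229.0972
  Source 4: 10^(83.9/10) = 245470891.5685
  Source 5: 10^(80.2/10) = 104712854.8051
Sum of linear values = 757633802.1322
L_total = 10 * log10(757633802.1322) = 88.79

88.79 dB


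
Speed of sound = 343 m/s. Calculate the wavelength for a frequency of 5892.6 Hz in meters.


Given values:
  c = 343 m/s, f = 5892.6 Hz
Formula: lambda = c / f
lambda = 343 / 5892.6
lambda = 0.0582

0.0582 m


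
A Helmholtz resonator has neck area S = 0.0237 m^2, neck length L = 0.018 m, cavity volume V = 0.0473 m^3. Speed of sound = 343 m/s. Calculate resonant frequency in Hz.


Given values:
  S = 0.0237 m^2, L = 0.018 m, V = 0.0473 m^3, c = 343 m/s
Formula: f = (c / (2*pi)) * sqrt(S / (V * L))
Compute V * L = 0.0473 * 0.018 = 0.0008514
Compute S / (V * L) = 0.0237 / 0.0008514 = 27.8365
Compute sqrt(27.8365) = 5.276031
Compute c / (2*pi) = 343 / 6.283185 = 54.590148
f = 54.590148 * 5.276031 = 288.02

288.02 Hz


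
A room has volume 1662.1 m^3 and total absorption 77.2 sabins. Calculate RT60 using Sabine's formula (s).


Given values:
  V = 1662.1 m^3
  A = 77.2 sabins
Formula: RT60 = 0.161 * V / A
Numerator: 0.161 * 1662.1 = 267.5981
RT60 = 267.5981 / 77.2 = 3.466

3.466 s


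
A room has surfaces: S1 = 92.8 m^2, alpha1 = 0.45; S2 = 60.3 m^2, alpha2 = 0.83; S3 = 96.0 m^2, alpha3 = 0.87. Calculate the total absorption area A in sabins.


Given surfaces:
  Surface 1: 92.8 * 0.45 = 41.76
  Surface 2: 60.3 * 0.83 = 50.049
  Surface 3: 96.0 * 0.87 = 83.52
Formula: A = sum(Si * alpha_i)
A = 41.76 + 50.049 + 83.52
A = 175.33

175.33 sabins


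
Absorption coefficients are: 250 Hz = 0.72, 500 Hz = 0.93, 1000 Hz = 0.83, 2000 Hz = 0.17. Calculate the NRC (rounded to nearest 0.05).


Given values:
  a_250 = 0.72, a_500 = 0.93
  a_1000 = 0.83, a_2000 = 0.17
Formula: NRC = (a250 + a500 + a1000 + a2000) / 4
Sum = 0.72 + 0.93 + 0.83 + 0.17 = 2.65
NRC = 2.65 / 4 = 0.6625
Rounded to nearest 0.05: 0.65

0.65


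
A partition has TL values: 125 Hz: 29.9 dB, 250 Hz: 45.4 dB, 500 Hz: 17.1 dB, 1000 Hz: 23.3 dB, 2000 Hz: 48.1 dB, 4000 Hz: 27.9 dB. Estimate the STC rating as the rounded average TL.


Given TL values at each frequency:
  125 Hz: 29.9 dB
  250 Hz: 45.4 dB
  500 Hz: 17.1 dB
  1000 Hz: 23.3 dB
  2000 Hz: 48.1 dB
  4000 Hz: 27.9 dB
Formula: STC ~ round(average of TL values)
Sum = 29.9 + 45.4 + 17.1 + 23.3 + 48.1 + 27.9 = 191.7
Average = 191.7 / 6 = 31.95
Rounded: 32

32


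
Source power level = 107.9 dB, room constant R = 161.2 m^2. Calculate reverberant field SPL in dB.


Given values:
  Lw = 107.9 dB, R = 161.2 m^2
Formula: SPL = Lw + 10 * log10(4 / R)
Compute 4 / R = 4 / 161.2 = 0.024814
Compute 10 * log10(0.024814) = -16.053
SPL = 107.9 + (-16.053) = 91.85

91.85 dB


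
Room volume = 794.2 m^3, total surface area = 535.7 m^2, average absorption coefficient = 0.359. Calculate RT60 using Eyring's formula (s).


Given values:
  V = 794.2 m^3, S = 535.7 m^2, alpha = 0.359
Formula: RT60 = 0.161 * V / (-S * ln(1 - alpha))
Compute ln(1 - 0.359) = ln(0.641) = -0.444726
Denominator: -535.7 * -0.444726 = 238.2397
Numerator: 0.161 * 794.2 = 127.8662
RT60 = 127.8662 / 238.2397 = 0.537

0.537 s


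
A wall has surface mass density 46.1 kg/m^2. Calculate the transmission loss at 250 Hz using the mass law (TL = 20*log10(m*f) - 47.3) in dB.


Given values:
  m = 46.1 kg/m^2, f = 250 Hz
Formula: TL = 20 * log10(m * f) - 47.3
Compute m * f = 46.1 * 250 = 11525.0
Compute log10(11525.0) = 4.061641
Compute 20 * 4.061641 = 81.2328
TL = 81.2328 - 47.3 = 33.93

33.93 dB


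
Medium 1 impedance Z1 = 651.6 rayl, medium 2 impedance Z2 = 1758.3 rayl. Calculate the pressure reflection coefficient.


Given values:
  Z1 = 651.6 rayl, Z2 = 1758.3 rayl
Formula: R = (Z2 - Z1) / (Z2 + Z1)
Numerator: Z2 - Z1 = 1758.3 - 651.6 = 1106.7
Denominator: Z2 + Z1 = 1758.3 + 651.6 = 2409.9
R = 1106.7 / 2409.9 = 0.4592

0.4592


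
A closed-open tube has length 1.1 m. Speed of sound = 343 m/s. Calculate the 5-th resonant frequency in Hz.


Given values:
  Tube type: closed-open, L = 1.1 m, c = 343 m/s, n = 5
Formula: f_n = (2n - 1) * c / (4 * L)
Compute 2n - 1 = 2*5 - 1 = 9
Compute 4 * L = 4 * 1.1 = 4.4
f = 9 * 343 / 4.4
f = 701.59

701.59 Hz


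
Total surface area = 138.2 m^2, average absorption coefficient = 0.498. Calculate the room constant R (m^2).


Given values:
  S = 138.2 m^2, alpha = 0.498
Formula: R = S * alpha / (1 - alpha)
Numerator: 138.2 * 0.498 = 68.8236
Denominator: 1 - 0.498 = 0.502
R = 68.8236 / 0.502 = 137.1

137.1 m^2


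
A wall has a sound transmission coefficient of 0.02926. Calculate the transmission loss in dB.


Given values:
  tau = 0.02926
Formula: TL = 10 * log10(1 / tau)
Compute 1 / tau = 1 / 0.02926 = 34.1763
Compute log10(34.1763) = 1.533725
TL = 10 * 1.533725 = 15.34

15.34 dB


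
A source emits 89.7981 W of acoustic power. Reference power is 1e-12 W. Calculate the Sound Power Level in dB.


Given values:
  W = 89.7981 W
  W_ref = 1e-12 W
Formula: SWL = 10 * log10(W / W_ref)
Compute ratio: W / W_ref = 89798100000000
Compute log10: log10(89798100000000) = 13.953267
Multiply: SWL = 10 * 13.953267 = 139.53

139.53 dB


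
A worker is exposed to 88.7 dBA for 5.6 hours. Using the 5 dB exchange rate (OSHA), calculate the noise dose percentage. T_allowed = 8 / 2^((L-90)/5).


Given values:
  L = 88.7 dBA, T = 5.6 hours
Formula: T_allowed = 8 / 2^((L - 90) / 5)
Compute exponent: (88.7 - 90) / 5 = -0.26
Compute 2^(-0.26) = 0.835088
T_allowed = 8 / 0.835088 = 9.579829 hours
Dose = (T / T_allowed) * 100
Dose = (5.6 / 9.579829) * 100 = 58.46

58.46 %


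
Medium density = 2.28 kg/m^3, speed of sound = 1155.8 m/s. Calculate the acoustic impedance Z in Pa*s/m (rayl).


Given values:
  rho = 2.28 kg/m^3
  c = 1155.8 m/s
Formula: Z = rho * c
Z = 2.28 * 1155.8
Z = 2635.22

2635.22 rayl


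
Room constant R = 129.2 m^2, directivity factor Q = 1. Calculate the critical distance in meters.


Given values:
  R = 129.2 m^2, Q = 1
Formula: d_c = 0.141 * sqrt(Q * R)
Compute Q * R = 1 * 129.2 = 129.2
Compute sqrt(129.2) = 11.3666
d_c = 0.141 * 11.3666 = 1.603

1.603 m


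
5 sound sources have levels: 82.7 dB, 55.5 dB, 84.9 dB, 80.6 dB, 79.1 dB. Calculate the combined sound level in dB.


Formula: L_total = 10 * log10( sum(10^(Li/10)) )
  Source 1: 10^(82.7/10) = 186208713.6663
  Source 2: 10^(55.5/10) = 354813.3892
  Source 3: 10^(84.9/10) = 309029543.2514
  Source 4: 10^(80.6/10) = 114815362.1497
  Source 5: 10^(79.1/10) = 81283051.6164
Sum of linear values = 691691484.073
L_total = 10 * log10(691691484.073) = 88.4

88.4 dB


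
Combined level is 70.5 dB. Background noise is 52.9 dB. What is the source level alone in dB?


Given values:
  L_total = 70.5 dB, L_bg = 52.9 dB
Formula: L_source = 10 * log10(10^(L_total/10) - 10^(L_bg/10))
Convert to linear:
  10^(70.5/10) = 11220184.543
  10^(52.9/10) = 194984.46
Difference: 11220184.543 - 194984.46 = 11025200.083
L_source = 10 * log10(11025200.083) = 70.42

70.42 dB


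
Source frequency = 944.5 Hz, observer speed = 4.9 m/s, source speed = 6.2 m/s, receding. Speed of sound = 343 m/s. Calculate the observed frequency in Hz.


Given values:
  f_s = 944.5 Hz, v_o = 4.9 m/s, v_s = 6.2 m/s
  Direction: receding
Formula: f_o = f_s * (c - v_o) / (c + v_s)
Numerator: c - v_o = 343 - 4.9 = 338.1
Denominator: c + v_s = 343 + 6.2 = 349.2
f_o = 944.5 * 338.1 / 349.2 = 914.48

914.48 Hz


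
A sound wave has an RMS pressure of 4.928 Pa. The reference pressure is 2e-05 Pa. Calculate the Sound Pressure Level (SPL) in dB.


Given values:
  p = 4.928 Pa
  p_ref = 2e-05 Pa
Formula: SPL = 20 * log10(p / p_ref)
Compute ratio: p / p_ref = 4.928 / 2e-05 = 246400
Compute log10: log10(246400) = 5.391641
Multiply: SPL = 20 * 5.391641 = 107.83

107.83 dB


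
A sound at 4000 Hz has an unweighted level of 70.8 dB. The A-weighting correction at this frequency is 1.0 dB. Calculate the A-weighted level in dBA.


Given values:
  SPL = 70.8 dB
  A-weighting at 4000 Hz = 1.0 dB
Formula: L_A = SPL + A_weight
L_A = 70.8 + (1.0)
L_A = 71.8

71.8 dBA


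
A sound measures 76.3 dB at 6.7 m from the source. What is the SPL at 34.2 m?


Given values:
  SPL1 = 76.3 dB, r1 = 6.7 m, r2 = 34.2 m
Formula: SPL2 = SPL1 - 20 * log10(r2 / r1)
Compute ratio: r2 / r1 = 34.2 / 6.7 = 5.1045
Compute log10: log10(5.1045) = 0.707953
Compute drop: 20 * 0.707953 = 14.1591
SPL2 = 76.3 - 14.1591 = 62.14

62.14 dB


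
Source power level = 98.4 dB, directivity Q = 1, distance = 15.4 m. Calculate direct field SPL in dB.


Given values:
  Lw = 98.4 dB, Q = 1, r = 15.4 m
Formula: SPL = Lw + 10 * log10(Q / (4 * pi * r^2))
Compute 4 * pi * r^2 = 4 * pi * 15.4^2 = 2980.2405
Compute Q / denom = 1 / 2980.2405 = 0.00033554
Compute 10 * log10(0.00033554) = -34.7426
SPL = 98.4 + (-34.7426) = 63.66

63.66 dB


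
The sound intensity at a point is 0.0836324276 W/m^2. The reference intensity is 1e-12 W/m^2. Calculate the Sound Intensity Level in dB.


Given values:
  I = 0.0836324276 W/m^2
  I_ref = 1e-12 W/m^2
Formula: SIL = 10 * log10(I / I_ref)
Compute ratio: I / I_ref = 83632427600
Compute log10: log10(83632427600) = 10.922375
Multiply: SIL = 10 * 10.922375 = 109.22

109.22 dB


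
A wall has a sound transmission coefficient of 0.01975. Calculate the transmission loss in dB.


Given values:
  tau = 0.01975
Formula: TL = 10 * log10(1 / tau)
Compute 1 / tau = 1 / 0.01975 = 50.6329
Compute log10(50.6329) = 1.704433
TL = 10 * 1.704433 = 17.04

17.04 dB


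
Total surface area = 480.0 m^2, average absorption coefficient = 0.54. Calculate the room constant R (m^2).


Given values:
  S = 480.0 m^2, alpha = 0.54
Formula: R = S * alpha / (1 - alpha)
Numerator: 480.0 * 0.54 = 259.2
Denominator: 1 - 0.54 = 0.46
R = 259.2 / 0.46 = 563.48

563.48 m^2


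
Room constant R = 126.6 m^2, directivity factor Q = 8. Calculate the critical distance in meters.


Given values:
  R = 126.6 m^2, Q = 8
Formula: d_c = 0.141 * sqrt(Q * R)
Compute Q * R = 8 * 126.6 = 1012.8
Compute sqrt(1012.8) = 31.8245
d_c = 0.141 * 31.8245 = 4.487

4.487 m


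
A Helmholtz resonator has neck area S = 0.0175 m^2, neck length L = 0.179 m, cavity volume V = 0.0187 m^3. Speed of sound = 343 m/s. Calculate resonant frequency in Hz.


Given values:
  S = 0.0175 m^2, L = 0.179 m, V = 0.0187 m^3, c = 343 m/s
Formula: f = (c / (2*pi)) * sqrt(S / (V * L))
Compute V * L = 0.0187 * 0.179 = 0.0033473
Compute S / (V * L) = 0.0175 / 0.0033473 = 5.2281
Compute sqrt(5.2281) = 2.286504
Compute c / (2*pi) = 343 / 6.283185 = 54.590148
f = 54.590148 * 2.286504 = 124.82

124.82 Hz


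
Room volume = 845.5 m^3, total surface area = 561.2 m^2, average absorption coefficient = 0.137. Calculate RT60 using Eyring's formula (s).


Given values:
  V = 845.5 m^3, S = 561.2 m^2, alpha = 0.137
Formula: RT60 = 0.161 * V / (-S * ln(1 - alpha))
Compute ln(1 - 0.137) = ln(0.863) = -0.147341
Denominator: -561.2 * -0.147341 = 82.6878
Numerator: 0.161 * 845.5 = 136.1255
RT60 = 136.1255 / 82.6878 = 1.646

1.646 s


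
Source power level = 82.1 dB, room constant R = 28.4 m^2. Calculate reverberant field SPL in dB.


Given values:
  Lw = 82.1 dB, R = 28.4 m^2
Formula: SPL = Lw + 10 * log10(4 / R)
Compute 4 / R = 4 / 28.4 = 0.140845
Compute 10 * log10(0.140845) = -8.5126
SPL = 82.1 + (-8.5126) = 73.59

73.59 dB


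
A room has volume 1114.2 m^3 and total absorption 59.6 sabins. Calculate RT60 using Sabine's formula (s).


Given values:
  V = 1114.2 m^3
  A = 59.6 sabins
Formula: RT60 = 0.161 * V / A
Numerator: 0.161 * 1114.2 = 179.3862
RT60 = 179.3862 / 59.6 = 3.01

3.01 s


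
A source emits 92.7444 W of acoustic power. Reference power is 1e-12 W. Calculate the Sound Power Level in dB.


Given values:
  W = 92.7444 W
  W_ref = 1e-12 W
Formula: SWL = 10 * log10(W / W_ref)
Compute ratio: W / W_ref = 92744400000000
Compute log10: log10(92744400000000) = 13.967288
Multiply: SWL = 10 * 13.967288 = 139.67

139.67 dB


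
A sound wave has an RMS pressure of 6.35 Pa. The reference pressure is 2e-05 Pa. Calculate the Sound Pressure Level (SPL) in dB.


Given values:
  p = 6.35 Pa
  p_ref = 2e-05 Pa
Formula: SPL = 20 * log10(p / p_ref)
Compute ratio: p / p_ref = 6.35 / 2e-05 = 317500
Compute log10: log10(317500) = 5.501744
Multiply: SPL = 20 * 5.501744 = 110.03

110.03 dB


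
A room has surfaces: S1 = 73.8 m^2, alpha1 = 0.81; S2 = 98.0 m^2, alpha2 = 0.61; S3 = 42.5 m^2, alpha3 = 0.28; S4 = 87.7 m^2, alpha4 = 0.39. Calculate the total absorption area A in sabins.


Given surfaces:
  Surface 1: 73.8 * 0.81 = 59.778
  Surface 2: 98.0 * 0.61 = 59.78
  Surface 3: 42.5 * 0.28 = 11.9
  Surface 4: 87.7 * 0.39 = 34.203
Formula: A = sum(Si * alpha_i)
A = 59.778 + 59.78 + 11.9 + 34.203
A = 165.66

165.66 sabins


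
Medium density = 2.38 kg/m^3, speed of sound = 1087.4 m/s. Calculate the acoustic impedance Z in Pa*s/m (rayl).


Given values:
  rho = 2.38 kg/m^3
  c = 1087.4 m/s
Formula: Z = rho * c
Z = 2.38 * 1087.4
Z = 2588.01

2588.01 rayl


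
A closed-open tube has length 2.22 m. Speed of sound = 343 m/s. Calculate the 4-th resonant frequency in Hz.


Given values:
  Tube type: closed-open, L = 2.22 m, c = 343 m/s, n = 4
Formula: f_n = (2n - 1) * c / (4 * L)
Compute 2n - 1 = 2*4 - 1 = 7
Compute 4 * L = 4 * 2.22 = 8.88
f = 7 * 343 / 8.88
f = 270.38

270.38 Hz


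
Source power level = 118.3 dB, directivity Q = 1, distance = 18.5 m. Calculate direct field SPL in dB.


Given values:
  Lw = 118.3 dB, Q = 1, r = 18.5 m
Formula: SPL = Lw + 10 * log10(Q / (4 * pi * r^2))
Compute 4 * pi * r^2 = 4 * pi * 18.5^2 = 4300.8403
Compute Q / denom = 1 / 4300.8403 = 0.00023251
Compute 10 * log10(0.00023251) = -36.3356
SPL = 118.3 + (-36.3356) = 81.96

81.96 dB


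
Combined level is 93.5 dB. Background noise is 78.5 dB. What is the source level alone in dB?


Given values:
  L_total = 93.5 dB, L_bg = 78.5 dB
Formula: L_source = 10 * log10(10^(L_total/10) - 10^(L_bg/10))
Convert to linear:
  10^(93.5/10) = 2238721138.5683
  10^(78.5/10) = 70794578.4384
Difference: 2238721138.5683 - 70794578.4384 = 2167926560.1299
L_source = 10 * log10(2167926560.1299) = 93.36

93.36 dB


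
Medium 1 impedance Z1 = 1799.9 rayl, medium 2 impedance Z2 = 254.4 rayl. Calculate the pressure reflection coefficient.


Given values:
  Z1 = 1799.9 rayl, Z2 = 254.4 rayl
Formula: R = (Z2 - Z1) / (Z2 + Z1)
Numerator: Z2 - Z1 = 254.4 - 1799.9 = -1545.5
Denominator: Z2 + Z1 = 254.4 + 1799.9 = 2054.3
R = -1545.5 / 2054.3 = -0.7523

-0.7523


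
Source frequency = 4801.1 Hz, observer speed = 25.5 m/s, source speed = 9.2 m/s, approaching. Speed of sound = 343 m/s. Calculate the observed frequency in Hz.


Given values:
  f_s = 4801.1 Hz, v_o = 25.5 m/s, v_s = 9.2 m/s
  Direction: approaching
Formula: f_o = f_s * (c + v_o) / (c - v_s)
Numerator: c + v_o = 343 + 25.5 = 368.5
Denominator: c - v_s = 343 - 9.2 = 333.8
f_o = 4801.1 * 368.5 / 333.8 = 5300.2

5300.2 Hz


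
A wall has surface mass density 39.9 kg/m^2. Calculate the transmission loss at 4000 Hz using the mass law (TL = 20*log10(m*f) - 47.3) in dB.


Given values:
  m = 39.9 kg/m^2, f = 4000 Hz
Formula: TL = 20 * log10(m * f) - 47.3
Compute m * f = 39.9 * 4000 = 159600.0
Compute log10(159600.0) = 5.203033
Compute 20 * 5.203033 = 104.0607
TL = 104.0607 - 47.3 = 56.76

56.76 dB


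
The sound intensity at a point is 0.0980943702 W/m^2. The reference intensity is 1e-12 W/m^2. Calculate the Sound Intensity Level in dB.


Given values:
  I = 0.0980943702 W/m^2
  I_ref = 1e-12 W/m^2
Formula: SIL = 10 * log10(I / I_ref)
Compute ratio: I / I_ref = 98094370200
Compute log10: log10(98094370200) = 10.991644
Multiply: SIL = 10 * 10.991644 = 109.92

109.92 dB


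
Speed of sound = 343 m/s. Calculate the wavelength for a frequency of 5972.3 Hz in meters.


Given values:
  c = 343 m/s, f = 5972.3 Hz
Formula: lambda = c / f
lambda = 343 / 5972.3
lambda = 0.0574

0.0574 m


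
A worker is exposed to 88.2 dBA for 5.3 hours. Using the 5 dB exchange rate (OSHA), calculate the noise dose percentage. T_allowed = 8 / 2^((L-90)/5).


Given values:
  L = 88.2 dBA, T = 5.3 hours
Formula: T_allowed = 8 / 2^((L - 90) / 5)
Compute exponent: (88.2 - 90) / 5 = -0.36
Compute 2^(-0.36) = 0.779165
T_allowed = 8 / 0.779165 = 10.267402 hours
Dose = (T / T_allowed) * 100
Dose = (5.3 / 10.267402) * 100 = 51.62

51.62 %


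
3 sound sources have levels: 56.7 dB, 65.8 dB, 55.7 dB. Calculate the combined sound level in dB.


Formula: L_total = 10 * log10( sum(10^(Li/10)) )
  Source 1: 10^(56.7/10) = 467735.1413
  Source 2: 10^(65.8/10) = 3801893.9632
  Source 3: 10^(55.7/10) = 371535.2291
Sum of linear values = 4641164.3336
L_total = 10 * log10(4641164.3336) = 66.67

66.67 dB


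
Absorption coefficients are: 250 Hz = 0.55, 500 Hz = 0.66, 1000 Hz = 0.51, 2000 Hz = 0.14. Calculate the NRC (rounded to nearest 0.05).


Given values:
  a_250 = 0.55, a_500 = 0.66
  a_1000 = 0.51, a_2000 = 0.14
Formula: NRC = (a250 + a500 + a1000 + a2000) / 4
Sum = 0.55 + 0.66 + 0.51 + 0.14 = 1.86
NRC = 1.86 / 4 = 0.465
Rounded to nearest 0.05: 0.45

0.45


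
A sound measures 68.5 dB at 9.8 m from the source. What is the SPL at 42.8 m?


Given values:
  SPL1 = 68.5 dB, r1 = 9.8 m, r2 = 42.8 m
Formula: SPL2 = SPL1 - 20 * log10(r2 / r1)
Compute ratio: r2 / r1 = 42.8 / 9.8 = 4.3673
Compute log10: log10(4.3673) = 0.640213
Compute drop: 20 * 0.640213 = 12.8043
SPL2 = 68.5 - 12.8043 = 55.7

55.7 dB


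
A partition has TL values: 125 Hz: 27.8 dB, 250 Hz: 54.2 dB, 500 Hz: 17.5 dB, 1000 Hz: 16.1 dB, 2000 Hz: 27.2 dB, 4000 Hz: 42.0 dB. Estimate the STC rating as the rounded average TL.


Given TL values at each frequency:
  125 Hz: 27.8 dB
  250 Hz: 54.2 dB
  500 Hz: 17.5 dB
  1000 Hz: 16.1 dB
  2000 Hz: 27.2 dB
  4000 Hz: 42.0 dB
Formula: STC ~ round(average of TL values)
Sum = 27.8 + 54.2 + 17.5 + 16.1 + 27.2 + 42.0 = 184.8
Average = 184.8 / 6 = 30.8
Rounded: 31

31


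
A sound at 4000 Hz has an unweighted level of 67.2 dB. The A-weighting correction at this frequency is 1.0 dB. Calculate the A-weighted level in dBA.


Given values:
  SPL = 67.2 dB
  A-weighting at 4000 Hz = 1.0 dB
Formula: L_A = SPL + A_weight
L_A = 67.2 + (1.0)
L_A = 68.2

68.2 dBA


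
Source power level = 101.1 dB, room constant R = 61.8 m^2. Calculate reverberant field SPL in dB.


Given values:
  Lw = 101.1 dB, R = 61.8 m^2
Formula: SPL = Lw + 10 * log10(4 / R)
Compute 4 / R = 4 / 61.8 = 0.064725
Compute 10 * log10(0.064725) = -11.8893
SPL = 101.1 + (-11.8893) = 89.21

89.21 dB


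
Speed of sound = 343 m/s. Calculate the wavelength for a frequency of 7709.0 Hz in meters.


Given values:
  c = 343 m/s, f = 7709.0 Hz
Formula: lambda = c / f
lambda = 343 / 7709.0
lambda = 0.0445

0.0445 m


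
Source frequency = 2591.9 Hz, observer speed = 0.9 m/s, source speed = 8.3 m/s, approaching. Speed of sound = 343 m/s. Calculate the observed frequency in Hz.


Given values:
  f_s = 2591.9 Hz, v_o = 0.9 m/s, v_s = 8.3 m/s
  Direction: approaching
Formula: f_o = f_s * (c + v_o) / (c - v_s)
Numerator: c + v_o = 343 + 0.9 = 343.9
Denominator: c - v_s = 343 - 8.3 = 334.7
f_o = 2591.9 * 343.9 / 334.7 = 2663.14

2663.14 Hz


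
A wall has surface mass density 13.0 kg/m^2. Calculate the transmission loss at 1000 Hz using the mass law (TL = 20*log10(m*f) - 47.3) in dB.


Given values:
  m = 13.0 kg/m^2, f = 1000 Hz
Formula: TL = 20 * log10(m * f) - 47.3
Compute m * f = 13.0 * 1000 = 13000.0
Compute log10(13000.0) = 4.113943
Compute 20 * 4.113943 = 82.2789
TL = 82.2789 - 47.3 = 34.98

34.98 dB


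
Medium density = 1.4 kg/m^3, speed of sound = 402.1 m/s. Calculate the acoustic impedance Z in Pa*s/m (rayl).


Given values:
  rho = 1.4 kg/m^3
  c = 402.1 m/s
Formula: Z = rho * c
Z = 1.4 * 402.1
Z = 562.94

562.94 rayl


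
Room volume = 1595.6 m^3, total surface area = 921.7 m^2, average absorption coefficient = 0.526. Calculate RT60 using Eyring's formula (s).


Given values:
  V = 1595.6 m^3, S = 921.7 m^2, alpha = 0.526
Formula: RT60 = 0.161 * V / (-S * ln(1 - alpha))
Compute ln(1 - 0.526) = ln(0.474) = -0.746548
Denominator: -921.7 * -0.746548 = 688.0933
Numerator: 0.161 * 1595.6 = 256.8916
RT60 = 256.8916 / 688.0933 = 0.373

0.373 s


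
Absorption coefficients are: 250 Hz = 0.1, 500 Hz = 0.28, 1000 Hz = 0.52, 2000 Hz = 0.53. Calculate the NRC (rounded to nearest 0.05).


Given values:
  a_250 = 0.1, a_500 = 0.28
  a_1000 = 0.52, a_2000 = 0.53
Formula: NRC = (a250 + a500 + a1000 + a2000) / 4
Sum = 0.1 + 0.28 + 0.52 + 0.53 = 1.43
NRC = 1.43 / 4 = 0.3575
Rounded to nearest 0.05: 0.35

0.35


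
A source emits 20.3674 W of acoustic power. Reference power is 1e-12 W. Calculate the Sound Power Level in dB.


Given values:
  W = 20.3674 W
  W_ref = 1e-12 W
Formula: SWL = 10 * log10(W / W_ref)
Compute ratio: W / W_ref = 20367400000000
Compute log10: log10(20367400000000) = 13.308936
Multiply: SWL = 10 * 13.308936 = 133.09

133.09 dB


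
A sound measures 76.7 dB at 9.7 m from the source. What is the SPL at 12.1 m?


Given values:
  SPL1 = 76.7 dB, r1 = 9.7 m, r2 = 12.1 m
Formula: SPL2 = SPL1 - 20 * log10(r2 / r1)
Compute ratio: r2 / r1 = 12.1 / 9.7 = 1.2474
Compute log10: log10(1.2474) = 0.096006
Compute drop: 20 * 0.096006 = 1.9201
SPL2 = 76.7 - 1.9201 = 74.78

74.78 dB


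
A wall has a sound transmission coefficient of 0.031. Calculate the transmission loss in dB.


Given values:
  tau = 0.031
Formula: TL = 10 * log10(1 / tau)
Compute 1 / tau = 1 / 0.031 = 32.2581
Compute log10(32.2581) = 1.508639
TL = 10 * 1.508639 = 15.09

15.09 dB


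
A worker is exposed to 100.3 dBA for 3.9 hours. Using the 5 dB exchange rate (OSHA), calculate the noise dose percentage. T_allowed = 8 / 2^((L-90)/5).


Given values:
  L = 100.3 dBA, T = 3.9 hours
Formula: T_allowed = 8 / 2^((L - 90) / 5)
Compute exponent: (100.3 - 90) / 5 = 2.06
Compute 2^(2.06) = 4.169863
T_allowed = 8 / 4.169863 = 1.918528 hours
Dose = (T / T_allowed) * 100
Dose = (3.9 / 1.918528) * 100 = 203.28

203.28 %


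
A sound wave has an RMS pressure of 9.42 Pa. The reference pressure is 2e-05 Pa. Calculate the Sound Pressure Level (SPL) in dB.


Given values:
  p = 9.42 Pa
  p_ref = 2e-05 Pa
Formula: SPL = 20 * log10(p / p_ref)
Compute ratio: p / p_ref = 9.42 / 2e-05 = 471000
Compute log10: log10(471000) = 5.673021
Multiply: SPL = 20 * 5.673021 = 113.46

113.46 dB


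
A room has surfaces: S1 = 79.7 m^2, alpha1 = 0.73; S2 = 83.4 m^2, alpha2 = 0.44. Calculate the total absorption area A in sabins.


Given surfaces:
  Surface 1: 79.7 * 0.73 = 58.181
  Surface 2: 83.4 * 0.44 = 36.696
Formula: A = sum(Si * alpha_i)
A = 58.181 + 36.696
A = 94.88

94.88 sabins


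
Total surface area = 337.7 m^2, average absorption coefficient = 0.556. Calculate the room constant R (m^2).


Given values:
  S = 337.7 m^2, alpha = 0.556
Formula: R = S * alpha / (1 - alpha)
Numerator: 337.7 * 0.556 = 187.7612
Denominator: 1 - 0.556 = 0.444
R = 187.7612 / 0.444 = 422.89

422.89 m^2


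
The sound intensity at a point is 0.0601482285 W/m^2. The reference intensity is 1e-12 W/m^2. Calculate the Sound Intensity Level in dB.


Given values:
  I = 0.0601482285 W/m^2
  I_ref = 1e-12 W/m^2
Formula: SIL = 10 * log10(I / I_ref)
Compute ratio: I / I_ref = 60148228500
Compute log10: log10(60148228500) = 10.779223
Multiply: SIL = 10 * 10.779223 = 107.79

107.79 dB


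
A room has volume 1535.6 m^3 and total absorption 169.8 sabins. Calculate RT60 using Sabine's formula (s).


Given values:
  V = 1535.6 m^3
  A = 169.8 sabins
Formula: RT60 = 0.161 * V / A
Numerator: 0.161 * 1535.6 = 247.2316
RT60 = 247.2316 / 169.8 = 1.456

1.456 s


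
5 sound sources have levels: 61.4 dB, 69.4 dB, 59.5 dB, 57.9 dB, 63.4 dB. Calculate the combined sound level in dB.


Formula: L_total = 10 * log10( sum(10^(Li/10)) )
  Source 1: 10^(61.4/10) = 1380384.2646
  Source 2: 10^(69.4/10) = 8709635.8996
  Source 3: 10^(59.5/10) = 891250.9381
  Source 4: 10^(57.9/10) = 616595.0019
  Source 5: 10^(63.4/10) = 2187761.6239
Sum of linear values = 13785627.7281
L_total = 10 * log10(13785627.7281) = 71.39

71.39 dB


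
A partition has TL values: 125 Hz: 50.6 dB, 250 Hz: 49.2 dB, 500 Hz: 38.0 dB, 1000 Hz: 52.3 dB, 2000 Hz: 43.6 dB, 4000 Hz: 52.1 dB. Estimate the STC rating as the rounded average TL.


Given TL values at each frequency:
  125 Hz: 50.6 dB
  250 Hz: 49.2 dB
  500 Hz: 38.0 dB
  1000 Hz: 52.3 dB
  2000 Hz: 43.6 dB
  4000 Hz: 52.1 dB
Formula: STC ~ round(average of TL values)
Sum = 50.6 + 49.2 + 38.0 + 52.3 + 43.6 + 52.1 = 285.8
Average = 285.8 / 6 = 47.63
Rounded: 48

48


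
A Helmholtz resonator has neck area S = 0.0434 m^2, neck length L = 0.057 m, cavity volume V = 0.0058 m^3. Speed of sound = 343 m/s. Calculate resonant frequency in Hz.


Given values:
  S = 0.0434 m^2, L = 0.057 m, V = 0.0058 m^3, c = 343 m/s
Formula: f = (c / (2*pi)) * sqrt(S / (V * L))
Compute V * L = 0.0058 * 0.057 = 0.0003306
Compute S / (V * L) = 0.0434 / 0.0003306 = 131.2765
Compute sqrt(131.2765) = 11.457596
Compute c / (2*pi) = 343 / 6.283185 = 54.590148
f = 54.590148 * 11.457596 = 625.47

625.47 Hz


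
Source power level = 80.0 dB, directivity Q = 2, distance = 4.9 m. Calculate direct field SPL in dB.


Given values:
  Lw = 80.0 dB, Q = 2, r = 4.9 m
Formula: SPL = Lw + 10 * log10(Q / (4 * pi * r^2))
Compute 4 * pi * r^2 = 4 * pi * 4.9^2 = 301.7186
Compute Q / denom = 2 / 301.7186 = 0.00662869
Compute 10 * log10(0.00662869) = -21.7857
SPL = 80.0 + (-21.7857) = 58.21

58.21 dB


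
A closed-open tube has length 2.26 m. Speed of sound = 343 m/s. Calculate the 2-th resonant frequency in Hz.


Given values:
  Tube type: closed-open, L = 2.26 m, c = 343 m/s, n = 2
Formula: f_n = (2n - 1) * c / (4 * L)
Compute 2n - 1 = 2*2 - 1 = 3
Compute 4 * L = 4 * 2.26 = 9.04
f = 3 * 343 / 9.04
f = 113.83

113.83 Hz


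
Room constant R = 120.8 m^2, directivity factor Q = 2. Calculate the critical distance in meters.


Given values:
  R = 120.8 m^2, Q = 2
Formula: d_c = 0.141 * sqrt(Q * R)
Compute Q * R = 2 * 120.8 = 241.6
Compute sqrt(241.6) = 15.5435
d_c = 0.141 * 15.5435 = 2.192

2.192 m


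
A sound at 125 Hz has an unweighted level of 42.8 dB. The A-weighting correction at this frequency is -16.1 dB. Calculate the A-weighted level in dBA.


Given values:
  SPL = 42.8 dB
  A-weighting at 125 Hz = -16.1 dB
Formula: L_A = SPL + A_weight
L_A = 42.8 + (-16.1)
L_A = 26.7

26.7 dBA


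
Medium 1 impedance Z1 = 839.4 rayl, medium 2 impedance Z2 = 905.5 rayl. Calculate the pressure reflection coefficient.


Given values:
  Z1 = 839.4 rayl, Z2 = 905.5 rayl
Formula: R = (Z2 - Z1) / (Z2 + Z1)
Numerator: Z2 - Z1 = 905.5 - 839.4 = 66.1
Denominator: Z2 + Z1 = 905.5 + 839.4 = 1744.9
R = 66.1 / 1744.9 = 0.0379

0.0379


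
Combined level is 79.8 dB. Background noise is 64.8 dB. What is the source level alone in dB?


Given values:
  L_total = 79.8 dB, L_bg = 64.8 dB
Formula: L_source = 10 * log10(10^(L_total/10) - 10^(L_bg/10))
Convert to linear:
  10^(79.8/10) = 95499258.6021
  10^(64.8/10) = 3019951.7204
Difference: 95499258.6021 - 3019951.7204 = 92479306.8817
L_source = 10 * log10(92479306.8817) = 79.66

79.66 dB


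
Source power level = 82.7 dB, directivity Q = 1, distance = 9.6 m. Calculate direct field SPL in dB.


Given values:
  Lw = 82.7 dB, Q = 1, r = 9.6 m
Formula: SPL = Lw + 10 * log10(Q / (4 * pi * r^2))
Compute 4 * pi * r^2 = 4 * pi * 9.6^2 = 1158.1167
Compute Q / denom = 1 / 1158.1167 = 0.00086347
Compute 10 * log10(0.00086347) = -30.6375
SPL = 82.7 + (-30.6375) = 52.06

52.06 dB


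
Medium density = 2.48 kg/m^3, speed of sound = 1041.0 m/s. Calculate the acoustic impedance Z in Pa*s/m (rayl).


Given values:
  rho = 2.48 kg/m^3
  c = 1041.0 m/s
Formula: Z = rho * c
Z = 2.48 * 1041.0
Z = 2581.68

2581.68 rayl


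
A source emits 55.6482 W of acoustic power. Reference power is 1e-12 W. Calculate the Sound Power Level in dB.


Given values:
  W = 55.6482 W
  W_ref = 1e-12 W
Formula: SWL = 10 * log10(W / W_ref)
Compute ratio: W / W_ref = 55648200000000
Compute log10: log10(55648200000000) = 13.745451
Multiply: SWL = 10 * 13.745451 = 137.45

137.45 dB


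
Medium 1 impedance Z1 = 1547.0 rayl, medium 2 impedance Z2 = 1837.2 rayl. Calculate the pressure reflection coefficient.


Given values:
  Z1 = 1547.0 rayl, Z2 = 1837.2 rayl
Formula: R = (Z2 - Z1) / (Z2 + Z1)
Numerator: Z2 - Z1 = 1837.2 - 1547.0 = 290.2
Denominator: Z2 + Z1 = 1837.2 + 1547.0 = 3384.2
R = 290.2 / 3384.2 = 0.0858

0.0858


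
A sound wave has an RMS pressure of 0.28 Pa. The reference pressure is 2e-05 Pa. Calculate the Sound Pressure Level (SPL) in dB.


Given values:
  p = 0.28 Pa
  p_ref = 2e-05 Pa
Formula: SPL = 20 * log10(p / p_ref)
Compute ratio: p / p_ref = 0.28 / 2e-05 = 14000
Compute log10: log10(14000) = 4.146128
Multiply: SPL = 20 * 4.146128 = 82.92

82.92 dB


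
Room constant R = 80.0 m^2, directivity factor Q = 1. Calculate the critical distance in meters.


Given values:
  R = 80.0 m^2, Q = 1
Formula: d_c = 0.141 * sqrt(Q * R)
Compute Q * R = 1 * 80.0 = 80.0
Compute sqrt(80.0) = 8.9443
d_c = 0.141 * 8.9443 = 1.261

1.261 m


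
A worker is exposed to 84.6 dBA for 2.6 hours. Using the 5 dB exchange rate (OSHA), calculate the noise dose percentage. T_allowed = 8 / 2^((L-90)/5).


Given values:
  L = 84.6 dBA, T = 2.6 hours
Formula: T_allowed = 8 / 2^((L - 90) / 5)
Compute exponent: (84.6 - 90) / 5 = -1.08
Compute 2^(-1.08) = 0.473029
T_allowed = 8 / 0.473029 = 16.912282 hours
Dose = (T / T_allowed) * 100
Dose = (2.6 / 16.912282) * 100 = 15.37

15.37 %


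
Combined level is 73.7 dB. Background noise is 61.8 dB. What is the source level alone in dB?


Given values:
  L_total = 73.7 dB, L_bg = 61.8 dB
Formula: L_source = 10 * log10(10^(L_total/10) - 10^(L_bg/10))
Convert to linear:
  10^(73.7/10) = 23442288.1532
  10^(61.8/10) = 1513561.2484
Difference: 23442288.1532 - 1513561.2484 = 21928726.9048
L_source = 10 * log10(21928726.9048) = 73.41

73.41 dB


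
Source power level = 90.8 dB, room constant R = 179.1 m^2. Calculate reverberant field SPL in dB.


Given values:
  Lw = 90.8 dB, R = 179.1 m^2
Formula: SPL = Lw + 10 * log10(4 / R)
Compute 4 / R = 4 / 179.1 = 0.022334
Compute 10 * log10(0.022334) = -16.5103
SPL = 90.8 + (-16.5103) = 74.29

74.29 dB


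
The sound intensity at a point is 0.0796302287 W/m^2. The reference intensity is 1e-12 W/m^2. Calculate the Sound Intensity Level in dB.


Given values:
  I = 0.0796302287 W/m^2
  I_ref = 1e-12 W/m^2
Formula: SIL = 10 * log10(I / I_ref)
Compute ratio: I / I_ref = 79630228700
Compute log10: log10(79630228700) = 10.901078
Multiply: SIL = 10 * 10.901078 = 109.01

109.01 dB


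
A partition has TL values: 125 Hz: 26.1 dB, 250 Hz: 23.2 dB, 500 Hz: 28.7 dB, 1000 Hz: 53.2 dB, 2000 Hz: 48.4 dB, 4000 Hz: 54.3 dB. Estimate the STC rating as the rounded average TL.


Given TL values at each frequency:
  125 Hz: 26.1 dB
  250 Hz: 23.2 dB
  500 Hz: 28.7 dB
  1000 Hz: 53.2 dB
  2000 Hz: 48.4 dB
  4000 Hz: 54.3 dB
Formula: STC ~ round(average of TL values)
Sum = 26.1 + 23.2 + 28.7 + 53.2 + 48.4 + 54.3 = 233.9
Average = 233.9 / 6 = 38.98
Rounded: 39

39


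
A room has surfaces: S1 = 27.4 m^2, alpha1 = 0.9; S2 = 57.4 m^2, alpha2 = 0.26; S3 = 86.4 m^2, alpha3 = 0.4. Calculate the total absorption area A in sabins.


Given surfaces:
  Surface 1: 27.4 * 0.9 = 24.66
  Surface 2: 57.4 * 0.26 = 14.924
  Surface 3: 86.4 * 0.4 = 34.56
Formula: A = sum(Si * alpha_i)
A = 24.66 + 14.924 + 34.56
A = 74.14

74.14 sabins


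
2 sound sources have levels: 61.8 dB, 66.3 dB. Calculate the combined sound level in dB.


Formula: L_total = 10 * log10( sum(10^(Li/10)) )
  Source 1: 10^(61.8/10) = 1513561.2484
  Source 2: 10^(66.3/10) = 4265795.188
Sum of linear values = 5779356.4364
L_total = 10 * log10(5779356.4364) = 67.62

67.62 dB


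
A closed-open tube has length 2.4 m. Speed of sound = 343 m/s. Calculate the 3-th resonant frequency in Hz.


Given values:
  Tube type: closed-open, L = 2.4 m, c = 343 m/s, n = 3
Formula: f_n = (2n - 1) * c / (4 * L)
Compute 2n - 1 = 2*3 - 1 = 5
Compute 4 * L = 4 * 2.4 = 9.6
f = 5 * 343 / 9.6
f = 178.65

178.65 Hz


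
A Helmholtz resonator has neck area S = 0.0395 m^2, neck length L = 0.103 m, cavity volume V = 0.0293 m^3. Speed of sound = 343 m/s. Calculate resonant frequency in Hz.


Given values:
  S = 0.0395 m^2, L = 0.103 m, V = 0.0293 m^3, c = 343 m/s
Formula: f = (c / (2*pi)) * sqrt(S / (V * L))
Compute V * L = 0.0293 * 0.103 = 0.0030179
Compute S / (V * L) = 0.0395 / 0.0030179 = 13.0886
Compute sqrt(13.0886) = 3.617817
Compute c / (2*pi) = 343 / 6.283185 = 54.590148
f = 54.590148 * 3.617817 = 197.5

197.5 Hz


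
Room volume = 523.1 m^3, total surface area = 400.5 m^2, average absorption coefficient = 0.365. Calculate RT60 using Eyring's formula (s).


Given values:
  V = 523.1 m^3, S = 400.5 m^2, alpha = 0.365
Formula: RT60 = 0.161 * V / (-S * ln(1 - alpha))
Compute ln(1 - 0.365) = ln(0.635) = -0.45413
Denominator: -400.5 * -0.45413 = 181.8791
Numerator: 0.161 * 523.1 = 84.2191
RT60 = 84.2191 / 181.8791 = 0.463

0.463 s


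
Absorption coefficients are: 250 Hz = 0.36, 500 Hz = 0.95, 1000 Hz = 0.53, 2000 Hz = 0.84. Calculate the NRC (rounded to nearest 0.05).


Given values:
  a_250 = 0.36, a_500 = 0.95
  a_1000 = 0.53, a_2000 = 0.84
Formula: NRC = (a250 + a500 + a1000 + a2000) / 4
Sum = 0.36 + 0.95 + 0.53 + 0.84 = 2.68
NRC = 2.68 / 4 = 0.67
Rounded to nearest 0.05: 0.65

0.65


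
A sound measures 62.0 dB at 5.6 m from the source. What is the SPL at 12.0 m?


Given values:
  SPL1 = 62.0 dB, r1 = 5.6 m, r2 = 12.0 m
Formula: SPL2 = SPL1 - 20 * log10(r2 / r1)
Compute ratio: r2 / r1 = 12.0 / 5.6 = 2.1429
Compute log10: log10(2.1429) = 0.331002
Compute drop: 20 * 0.331002 = 6.62
SPL2 = 62.0 - 6.62 = 55.38

55.38 dB


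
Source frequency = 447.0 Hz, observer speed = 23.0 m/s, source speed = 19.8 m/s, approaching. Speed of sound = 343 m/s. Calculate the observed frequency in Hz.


Given values:
  f_s = 447.0 Hz, v_o = 23.0 m/s, v_s = 19.8 m/s
  Direction: approaching
Formula: f_o = f_s * (c + v_o) / (c - v_s)
Numerator: c + v_o = 343 + 23.0 = 366.0
Denominator: c - v_s = 343 - 19.8 = 323.2
f_o = 447.0 * 366.0 / 323.2 = 506.19

506.19 Hz


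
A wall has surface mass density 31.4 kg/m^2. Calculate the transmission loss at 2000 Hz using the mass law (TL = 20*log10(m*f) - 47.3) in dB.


Given values:
  m = 31.4 kg/m^2, f = 2000 Hz
Formula: TL = 20 * log10(m * f) - 47.3
Compute m * f = 31.4 * 2000 = 62800.0
Compute log10(62800.0) = 4.79796
Compute 20 * 4.79796 = 95.9592
TL = 95.9592 - 47.3 = 48.66

48.66 dB


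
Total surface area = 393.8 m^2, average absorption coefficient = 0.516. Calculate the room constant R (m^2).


Given values:
  S = 393.8 m^2, alpha = 0.516
Formula: R = S * alpha / (1 - alpha)
Numerator: 393.8 * 0.516 = 203.2008
Denominator: 1 - 0.516 = 0.484
R = 203.2008 / 0.484 = 419.84

419.84 m^2


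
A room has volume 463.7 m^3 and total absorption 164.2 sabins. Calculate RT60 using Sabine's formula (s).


Given values:
  V = 463.7 m^3
  A = 164.2 sabins
Formula: RT60 = 0.161 * V / A
Numerator: 0.161 * 463.7 = 74.6557
RT60 = 74.6557 / 164.2 = 0.455

0.455 s


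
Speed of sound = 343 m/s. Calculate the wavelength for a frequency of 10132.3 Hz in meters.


Given values:
  c = 343 m/s, f = 10132.3 Hz
Formula: lambda = c / f
lambda = 343 / 10132.3
lambda = 0.0339

0.0339 m


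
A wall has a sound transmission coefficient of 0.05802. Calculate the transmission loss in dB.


Given values:
  tau = 0.05802
Formula: TL = 10 * log10(1 / tau)
Compute 1 / tau = 1 / 0.05802 = 17.2354
Compute log10(17.2354) = 1.236421
TL = 10 * 1.236421 = 12.36

12.36 dB
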